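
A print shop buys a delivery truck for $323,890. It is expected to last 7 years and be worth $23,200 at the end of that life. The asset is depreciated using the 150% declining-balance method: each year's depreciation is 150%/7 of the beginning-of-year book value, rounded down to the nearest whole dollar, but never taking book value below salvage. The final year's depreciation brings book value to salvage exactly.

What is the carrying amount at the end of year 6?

Depreciable base = $323,890 − $23,200 = $300,690.
Year 1: ⌊$323,890 × 150%/7⌋ = $69,405. Book value $254,485.
Year 2: ⌊$254,485 × 150%/7⌋ = $54,532. Book value $199,953.
Year 3: ⌊$199,953 × 150%/7⌋ = $42,847. Book value $157,106.
Year 4: ⌊$157,106 × 150%/7⌋ = $33,665. Book value $123,441.
Year 5: ⌊$123,441 × 150%/7⌋ = $26,451. Book value $96,990.
Year 6: ⌊$96,990 × 150%/7⌋ = $20,783. Book value $76,207.

$76,207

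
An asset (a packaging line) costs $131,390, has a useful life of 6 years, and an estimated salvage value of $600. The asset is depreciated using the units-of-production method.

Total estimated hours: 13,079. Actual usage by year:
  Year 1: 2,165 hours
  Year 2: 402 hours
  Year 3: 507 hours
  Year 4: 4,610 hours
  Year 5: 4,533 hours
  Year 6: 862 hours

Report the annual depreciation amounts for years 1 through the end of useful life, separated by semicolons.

Depreciable base = $131,390 − $600 = $130,790.
Rate = $130,790 / 13,079 hours = $10 per hour.
Year 1: 2,165 × $10 = $21,650. Book value $109,740.
Year 2: 402 × $10 = $4,020. Book value $105,720.
Year 3: 507 × $10 = $5,070. Book value $100,650.
Year 4: 4,610 × $10 = $46,100. Book value $54,550.
Year 5: 4,533 × $10 = $45,330. Book value $9,220.
Year 6: 862 × $10 = $8,620. Book value $600.

$21,650; $4,020; $5,070; $46,100; $45,330; $8,620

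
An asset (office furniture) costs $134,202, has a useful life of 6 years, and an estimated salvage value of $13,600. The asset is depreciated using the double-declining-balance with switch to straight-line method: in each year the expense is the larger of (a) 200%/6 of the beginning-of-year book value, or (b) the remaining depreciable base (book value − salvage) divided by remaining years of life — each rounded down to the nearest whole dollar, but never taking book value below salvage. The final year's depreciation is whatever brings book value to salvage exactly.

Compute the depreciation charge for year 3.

$19,882

Depreciable base = $134,202 − $13,600 = $120,602.
Year 1: DB = ⌊$134,202 × 200%/6⌋ = $44,734; SL = ⌊$120,602/6⌋ = $20,100 → take DB $44,734. Book value $89,468.
Year 2: DB = ⌊$89,468 × 200%/6⌋ = $29,822; SL = ⌊$75,868/5⌋ = $15,173 → take DB $29,822. Book value $59,646.
Year 3: DB = ⌊$59,646 × 200%/6⌋ = $19,882; SL = ⌊$46,046/4⌋ = $11,511 → take DB $19,882. Book value $39,764.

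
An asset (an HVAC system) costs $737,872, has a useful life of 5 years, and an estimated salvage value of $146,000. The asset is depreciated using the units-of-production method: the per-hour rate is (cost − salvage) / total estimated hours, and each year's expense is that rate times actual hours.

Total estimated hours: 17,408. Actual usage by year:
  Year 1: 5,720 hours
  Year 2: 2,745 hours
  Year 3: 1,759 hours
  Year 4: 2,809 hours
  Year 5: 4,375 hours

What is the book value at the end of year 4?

Depreciable base = $737,872 − $146,000 = $591,872.
Rate = $591,872 / 17,408 hours = $34 per hour.
Year 1: 5,720 × $34 = $194,480. Book value $543,392.
Year 2: 2,745 × $34 = $93,330. Book value $450,062.
Year 3: 1,759 × $34 = $59,806. Book value $390,256.
Year 4: 2,809 × $34 = $95,506. Book value $294,750.

$294,750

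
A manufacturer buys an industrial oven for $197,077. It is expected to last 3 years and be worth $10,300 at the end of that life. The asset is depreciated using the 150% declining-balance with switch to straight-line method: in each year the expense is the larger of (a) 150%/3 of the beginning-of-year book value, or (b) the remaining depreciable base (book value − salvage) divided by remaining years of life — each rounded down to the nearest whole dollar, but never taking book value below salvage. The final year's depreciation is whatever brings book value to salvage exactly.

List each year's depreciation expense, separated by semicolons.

$98,538; $49,269; $38,970

Depreciable base = $197,077 − $10,300 = $186,777.
Year 1: DB = ⌊$197,077 × 150%/3⌋ = $98,538; SL = ⌊$186,777/3⌋ = $62,259 → take DB $98,538. Book value $98,539.
Year 2: DB = ⌊$98,539 × 150%/3⌋ = $49,269; SL = ⌊$88,239/2⌋ = $44,119 → take DB $49,269. Book value $49,270.
Year 3 (final): $49,270 − $10,300 = $38,970. Book value $10,300.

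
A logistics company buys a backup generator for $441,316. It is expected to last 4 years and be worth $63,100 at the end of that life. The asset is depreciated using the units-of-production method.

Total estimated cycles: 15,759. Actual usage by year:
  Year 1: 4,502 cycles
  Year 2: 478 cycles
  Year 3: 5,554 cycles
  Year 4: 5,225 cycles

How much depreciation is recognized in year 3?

Depreciable base = $441,316 − $63,100 = $378,216.
Rate = $378,216 / 15,759 cycles = $24 per cycle.
Year 1: 4,502 × $24 = $108,048. Book value $333,268.
Year 2: 478 × $24 = $11,472. Book value $321,796.
Year 3: 5,554 × $24 = $133,296. Book value $188,500.

$133,296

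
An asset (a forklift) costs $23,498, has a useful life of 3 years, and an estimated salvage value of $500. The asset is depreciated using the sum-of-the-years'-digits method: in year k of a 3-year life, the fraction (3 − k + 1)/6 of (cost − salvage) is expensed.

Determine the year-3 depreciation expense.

$3,833

Depreciable base = $23,498 − $500 = $22,998.
Sum of the years' digits = 3+2+1 = 6.
Year 1: $22,998 × 3/6 = $11,499. Book value $11,999.
Year 2: $22,998 × 2/6 = $7,666. Book value $4,333.
Year 3: $22,998 × 1/6 = $3,833. Book value $500.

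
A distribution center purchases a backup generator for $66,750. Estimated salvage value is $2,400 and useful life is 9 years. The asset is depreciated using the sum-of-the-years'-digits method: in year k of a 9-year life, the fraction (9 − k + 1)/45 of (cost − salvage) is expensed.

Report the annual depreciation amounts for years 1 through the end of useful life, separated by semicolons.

Depreciable base = $66,750 − $2,400 = $64,350.
Sum of the years' digits = 9+8+7+6+5+4+3+2+1 = 45.
Year 1: $64,350 × 9/45 = $12,870. Book value $53,880.
Year 2: $64,350 × 8/45 = $11,440. Book value $42,440.
Year 3: $64,350 × 7/45 = $10,010. Book value $32,430.
Year 4: $64,350 × 6/45 = $8,580. Book value $23,850.
Year 5: $64,350 × 5/45 = $7,150. Book value $16,700.
Year 6: $64,350 × 4/45 = $5,720. Book value $10,980.
Year 7: $64,350 × 3/45 = $4,290. Book value $6,690.
Year 8: $64,350 × 2/45 = $2,860. Book value $3,830.
Year 9: $64,350 × 1/45 = $1,430. Book value $2,400.

$12,870; $11,440; $10,010; $8,580; $7,150; $5,720; $4,290; $2,860; $1,430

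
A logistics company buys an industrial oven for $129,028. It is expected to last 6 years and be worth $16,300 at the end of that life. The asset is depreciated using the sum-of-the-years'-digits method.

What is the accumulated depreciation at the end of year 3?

Depreciable base = $129,028 − $16,300 = $112,728.
Sum of the years' digits = 6+5+4+3+2+1 = 21.
Year 1: $112,728 × 6/21 = $32,208. Book value $96,820.
Year 2: $112,728 × 5/21 = $26,840. Book value $69,980.
Year 3: $112,728 × 4/21 = $21,472. Book value $48,508.
Accumulated through year 3 = $129,028 − $48,508 = $80,520.

$80,520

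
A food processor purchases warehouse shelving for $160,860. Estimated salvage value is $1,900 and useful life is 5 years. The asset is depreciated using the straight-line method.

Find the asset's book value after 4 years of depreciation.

$33,692

Depreciable base = $160,860 − $1,900 = $158,960.
Annual expense = $158,960 / 5 = $31,792.
End of year 1: book value $129,068.
End of year 2: book value $97,276.
End of year 3: book value $65,484.
End of year 4: book value $33,692.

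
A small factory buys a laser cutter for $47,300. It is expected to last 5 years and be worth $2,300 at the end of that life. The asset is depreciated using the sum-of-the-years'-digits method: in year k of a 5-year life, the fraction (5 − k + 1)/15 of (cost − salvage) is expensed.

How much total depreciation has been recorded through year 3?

Depreciable base = $47,300 − $2,300 = $45,000.
Sum of the years' digits = 5+4+3+2+1 = 15.
Year 1: $45,000 × 5/15 = $15,000. Book value $32,300.
Year 2: $45,000 × 4/15 = $12,000. Book value $20,300.
Year 3: $45,000 × 3/15 = $9,000. Book value $11,300.
Accumulated through year 3 = $47,300 − $11,300 = $36,000.

$36,000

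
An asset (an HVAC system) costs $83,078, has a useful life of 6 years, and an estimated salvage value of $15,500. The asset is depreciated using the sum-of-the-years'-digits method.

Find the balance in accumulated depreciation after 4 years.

Depreciable base = $83,078 − $15,500 = $67,578.
Sum of the years' digits = 6+5+4+3+2+1 = 21.
Year 1: $67,578 × 6/21 = $19,308. Book value $63,770.
Year 2: $67,578 × 5/21 = $16,090. Book value $47,680.
Year 3: $67,578 × 4/21 = $12,872. Book value $34,808.
Year 4: $67,578 × 3/21 = $9,654. Book value $25,154.
Accumulated through year 4 = $83,078 − $25,154 = $57,924.

$57,924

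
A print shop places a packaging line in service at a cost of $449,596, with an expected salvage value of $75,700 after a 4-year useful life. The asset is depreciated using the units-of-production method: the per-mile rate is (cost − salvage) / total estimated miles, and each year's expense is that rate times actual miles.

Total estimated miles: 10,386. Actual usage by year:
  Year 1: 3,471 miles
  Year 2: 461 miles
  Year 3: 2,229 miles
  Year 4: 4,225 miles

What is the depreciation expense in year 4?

$152,100

Depreciable base = $449,596 − $75,700 = $373,896.
Rate = $373,896 / 10,386 miles = $36 per mile.
Year 1: 3,471 × $36 = $124,956. Book value $324,640.
Year 2: 461 × $36 = $16,596. Book value $308,044.
Year 3: 2,229 × $36 = $80,244. Book value $227,800.
Year 4: 4,225 × $36 = $152,100. Book value $75,700.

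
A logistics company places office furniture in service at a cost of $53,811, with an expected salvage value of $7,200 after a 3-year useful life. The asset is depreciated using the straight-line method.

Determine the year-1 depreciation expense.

$15,537

Depreciable base = $53,811 − $7,200 = $46,611.
Annual expense = $46,611 / 3 = $15,537.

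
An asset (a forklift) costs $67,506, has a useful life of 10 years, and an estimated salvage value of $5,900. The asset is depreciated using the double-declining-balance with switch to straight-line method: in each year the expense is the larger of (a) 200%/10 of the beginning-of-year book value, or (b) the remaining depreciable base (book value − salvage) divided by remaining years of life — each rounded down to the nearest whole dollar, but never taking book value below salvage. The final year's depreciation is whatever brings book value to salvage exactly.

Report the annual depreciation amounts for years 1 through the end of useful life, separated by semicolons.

Depreciable base = $67,506 − $5,900 = $61,606.
Year 1: DB = ⌊$67,506 × 200%/10⌋ = $13,501; SL = ⌊$61,606/10⌋ = $6,160 → take DB $13,501. Book value $54,005.
Year 2: DB = ⌊$54,005 × 200%/10⌋ = $10,801; SL = ⌊$48,105/9⌋ = $5,345 → take DB $10,801. Book value $43,204.
Year 3: DB = ⌊$43,204 × 200%/10⌋ = $8,640; SL = ⌊$37,304/8⌋ = $4,663 → take DB $8,640. Book value $34,564.
Year 4: DB = ⌊$34,564 × 200%/10⌋ = $6,912; SL = ⌊$28,664/7⌋ = $4,094 → take DB $6,912. Book value $27,652.
Year 5: DB = ⌊$27,652 × 200%/10⌋ = $5,530; SL = ⌊$21,752/6⌋ = $3,625 → take DB $5,530. Book value $22,122.
Year 6: DB = ⌊$22,122 × 200%/10⌋ = $4,424; SL = ⌊$16,222/5⌋ = $3,244 → take DB $4,424. Book value $17,698.
Year 7: DB = ⌊$17,698 × 200%/10⌋ = $3,539; SL = ⌊$11,798/4⌋ = $2,949 → take DB $3,539. Book value $14,159.
Year 8: DB = ⌊$14,159 × 200%/10⌋ = $2,831; SL = ⌊$8,259/3⌋ = $2,753 → take DB $2,831. Book value $11,328.
Year 9: DB = ⌊$11,328 × 200%/10⌋ = $2,265; SL = ⌊$5,428/2⌋ = $2,714 → take SL $2,714. Book value $8,614.
Year 10 (final): $8,614 − $5,900 = $2,714. Book value $5,900.

$13,501; $10,801; $8,640; $6,912; $5,530; $4,424; $3,539; $2,831; $2,714; $2,714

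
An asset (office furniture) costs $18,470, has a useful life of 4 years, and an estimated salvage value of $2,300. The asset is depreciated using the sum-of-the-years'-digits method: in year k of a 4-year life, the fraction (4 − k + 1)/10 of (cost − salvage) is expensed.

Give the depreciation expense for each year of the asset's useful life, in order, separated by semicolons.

Depreciable base = $18,470 − $2,300 = $16,170.
Sum of the years' digits = 4+3+2+1 = 10.
Year 1: $16,170 × 4/10 = $6,468. Book value $12,002.
Year 2: $16,170 × 3/10 = $4,851. Book value $7,151.
Year 3: $16,170 × 2/10 = $3,234. Book value $3,917.
Year 4: $16,170 × 1/10 = $1,617. Book value $2,300.

$6,468; $4,851; $3,234; $1,617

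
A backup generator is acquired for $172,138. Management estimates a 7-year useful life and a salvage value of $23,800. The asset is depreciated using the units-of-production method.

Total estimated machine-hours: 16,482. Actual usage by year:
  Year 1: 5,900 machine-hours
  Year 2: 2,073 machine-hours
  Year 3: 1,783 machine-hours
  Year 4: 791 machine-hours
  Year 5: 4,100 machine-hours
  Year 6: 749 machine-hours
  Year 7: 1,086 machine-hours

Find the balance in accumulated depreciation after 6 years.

$138,564

Depreciable base = $172,138 − $23,800 = $148,338.
Rate = $148,338 / 16,482 machine-hours = $9 per machine-hour.
Year 1: 5,900 × $9 = $53,100. Book value $119,038.
Year 2: 2,073 × $9 = $18,657. Book value $100,381.
Year 3: 1,783 × $9 = $16,047. Book value $84,334.
Year 4: 791 × $9 = $7,119. Book value $77,215.
Year 5: 4,100 × $9 = $36,900. Book value $40,315.
Year 6: 749 × $9 = $6,741. Book value $33,574.
Accumulated through year 6 = $172,138 − $33,574 = $138,564.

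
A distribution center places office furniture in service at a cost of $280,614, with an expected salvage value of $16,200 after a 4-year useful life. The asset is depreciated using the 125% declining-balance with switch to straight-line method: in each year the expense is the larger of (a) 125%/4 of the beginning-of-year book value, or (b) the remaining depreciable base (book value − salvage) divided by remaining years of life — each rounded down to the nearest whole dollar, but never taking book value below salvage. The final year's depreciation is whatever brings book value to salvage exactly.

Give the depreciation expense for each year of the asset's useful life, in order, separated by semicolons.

Depreciable base = $280,614 − $16,200 = $264,414.
Year 1: DB = ⌊$280,614 × 125%/4⌋ = $87,691; SL = ⌊$264,414/4⌋ = $66,103 → take DB $87,691. Book value $192,923.
Year 2: DB = ⌊$192,923 × 125%/4⌋ = $60,288; SL = ⌊$176,723/3⌋ = $58,907 → take DB $60,288. Book value $132,635.
Year 3: DB = ⌊$132,635 × 125%/4⌋ = $41,448; SL = ⌊$116,435/2⌋ = $58,217 → take SL $58,217. Book value $74,418.
Year 4 (final): $74,418 − $16,200 = $58,218. Book value $16,200.

$87,691; $60,288; $58,217; $58,218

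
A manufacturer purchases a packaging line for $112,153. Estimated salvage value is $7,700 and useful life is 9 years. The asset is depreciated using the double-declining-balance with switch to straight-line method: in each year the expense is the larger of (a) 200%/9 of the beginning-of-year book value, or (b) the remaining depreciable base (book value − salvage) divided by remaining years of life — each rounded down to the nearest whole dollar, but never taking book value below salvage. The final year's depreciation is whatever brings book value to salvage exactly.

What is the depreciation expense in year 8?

Depreciable base = $112,153 − $7,700 = $104,453.
Year 1: DB = ⌊$112,153 × 200%/9⌋ = $24,922; SL = ⌊$104,453/9⌋ = $11,605 → take DB $24,922. Book value $87,231.
Year 2: DB = ⌊$87,231 × 200%/9⌋ = $19,384; SL = ⌊$79,531/8⌋ = $9,941 → take DB $19,384. Book value $67,847.
Year 3: DB = ⌊$67,847 × 200%/9⌋ = $15,077; SL = ⌊$60,147/7⌋ = $8,592 → take DB $15,077. Book value $52,770.
Year 4: DB = ⌊$52,770 × 200%/9⌋ = $11,726; SL = ⌊$45,070/6⌋ = $7,511 → take DB $11,726. Book value $41,044.
Year 5: DB = ⌊$41,044 × 200%/9⌋ = $9,120; SL = ⌊$33,344/5⌋ = $6,668 → take DB $9,120. Book value $31,924.
Year 6: DB = ⌊$31,924 × 200%/9⌋ = $7,094; SL = ⌊$24,224/4⌋ = $6,056 → take DB $7,094. Book value $24,830.
Year 7: DB = ⌊$24,830 × 200%/9⌋ = $5,517; SL = ⌊$17,130/3⌋ = $5,710 → take SL $5,710. Book value $19,120.
Year 8: DB = ⌊$19,120 × 200%/9⌋ = $4,248; SL = ⌊$11,420/2⌋ = $5,710 → take SL $5,710. Book value $13,410.

$5,710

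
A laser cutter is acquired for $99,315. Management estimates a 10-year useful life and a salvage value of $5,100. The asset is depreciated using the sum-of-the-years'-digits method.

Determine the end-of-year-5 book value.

$30,795

Depreciable base = $99,315 − $5,100 = $94,215.
Sum of the years' digits = 10+9+8+7+6+5+4+3+2+1 = 55.
Year 1: $94,215 × 10/55 = $17,130. Book value $82,185.
Year 2: $94,215 × 9/55 = $15,417. Book value $66,768.
Year 3: $94,215 × 8/55 = $13,704. Book value $53,064.
Year 4: $94,215 × 7/55 = $11,991. Book value $41,073.
Year 5: $94,215 × 6/55 = $10,278. Book value $30,795.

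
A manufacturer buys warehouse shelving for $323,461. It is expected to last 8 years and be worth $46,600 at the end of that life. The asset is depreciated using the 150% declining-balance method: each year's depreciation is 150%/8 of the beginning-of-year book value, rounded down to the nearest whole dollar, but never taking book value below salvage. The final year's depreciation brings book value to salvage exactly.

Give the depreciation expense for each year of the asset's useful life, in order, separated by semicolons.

Depreciable base = $323,461 − $46,600 = $276,861.
Year 1: ⌊$323,461 × 150%/8⌋ = $60,648. Book value $262,813.
Year 2: ⌊$262,813 × 150%/8⌋ = $49,277. Book value $213,536.
Year 3: ⌊$213,536 × 150%/8⌋ = $40,038. Book value $173,498.
Year 4: ⌊$173,498 × 150%/8⌋ = $32,530. Book value $140,968.
Year 5: ⌊$140,968 × 150%/8⌋ = $26,431. Book value $114,537.
Year 6: ⌊$114,537 × 150%/8⌋ = $21,475. Book value $93,062.
Year 7: ⌊$93,062 × 150%/8⌋ = $17,449. Book value $75,613.
Year 8 (final): $75,613 − $46,600 = $29,013. Book value $46,600.

$60,648; $49,277; $40,038; $32,530; $26,431; $21,475; $17,449; $29,013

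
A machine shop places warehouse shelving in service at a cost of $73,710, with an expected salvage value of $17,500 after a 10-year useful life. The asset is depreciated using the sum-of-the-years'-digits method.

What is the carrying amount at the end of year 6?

Depreciable base = $73,710 − $17,500 = $56,210.
Sum of the years' digits = 10+9+8+7+6+5+4+3+2+1 = 55.
Year 1: $56,210 × 10/55 = $10,220. Book value $63,490.
Year 2: $56,210 × 9/55 = $9,198. Book value $54,292.
Year 3: $56,210 × 8/55 = $8,176. Book value $46,116.
Year 4: $56,210 × 7/55 = $7,154. Book value $38,962.
Year 5: $56,210 × 6/55 = $6,132. Book value $32,830.
Year 6: $56,210 × 5/55 = $5,110. Book value $27,720.

$27,720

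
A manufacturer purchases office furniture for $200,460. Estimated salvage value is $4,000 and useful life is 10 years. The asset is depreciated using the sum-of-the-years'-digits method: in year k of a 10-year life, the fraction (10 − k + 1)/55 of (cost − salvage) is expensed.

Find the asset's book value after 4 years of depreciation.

$79,012

Depreciable base = $200,460 − $4,000 = $196,460.
Sum of the years' digits = 10+9+8+7+6+5+4+3+2+1 = 55.
Year 1: $196,460 × 10/55 = $35,720. Book value $164,740.
Year 2: $196,460 × 9/55 = $32,148. Book value $132,592.
Year 3: $196,460 × 8/55 = $28,576. Book value $104,016.
Year 4: $196,460 × 7/55 = $25,004. Book value $79,012.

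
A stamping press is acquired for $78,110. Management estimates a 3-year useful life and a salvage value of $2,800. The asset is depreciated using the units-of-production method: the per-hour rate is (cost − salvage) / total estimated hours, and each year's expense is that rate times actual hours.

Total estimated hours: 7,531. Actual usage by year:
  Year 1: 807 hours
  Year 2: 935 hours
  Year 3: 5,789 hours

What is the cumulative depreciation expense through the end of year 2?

$17,420

Depreciable base = $78,110 − $2,800 = $75,310.
Rate = $75,310 / 7,531 hours = $10 per hour.
Year 1: 807 × $10 = $8,070. Book value $70,040.
Year 2: 935 × $10 = $9,350. Book value $60,690.
Accumulated through year 2 = $78,110 − $60,690 = $17,420.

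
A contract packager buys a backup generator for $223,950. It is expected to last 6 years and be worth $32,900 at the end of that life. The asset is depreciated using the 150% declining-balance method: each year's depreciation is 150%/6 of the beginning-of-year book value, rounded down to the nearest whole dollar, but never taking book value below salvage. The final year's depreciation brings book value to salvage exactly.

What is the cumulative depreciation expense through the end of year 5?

Depreciable base = $223,950 − $32,900 = $191,050.
Year 1: ⌊$223,950 × 150%/6⌋ = $55,987. Book value $167,963.
Year 2: ⌊$167,963 × 150%/6⌋ = $41,990. Book value $125,973.
Year 3: ⌊$125,973 × 150%/6⌋ = $31,493. Book value $94,480.
Year 4: ⌊$94,480 × 150%/6⌋ = $23,620. Book value $70,860.
Year 5: ⌊$70,860 × 150%/6⌋ = $17,715. Book value $53,145.
Accumulated through year 5 = $223,950 − $53,145 = $170,805.

$170,805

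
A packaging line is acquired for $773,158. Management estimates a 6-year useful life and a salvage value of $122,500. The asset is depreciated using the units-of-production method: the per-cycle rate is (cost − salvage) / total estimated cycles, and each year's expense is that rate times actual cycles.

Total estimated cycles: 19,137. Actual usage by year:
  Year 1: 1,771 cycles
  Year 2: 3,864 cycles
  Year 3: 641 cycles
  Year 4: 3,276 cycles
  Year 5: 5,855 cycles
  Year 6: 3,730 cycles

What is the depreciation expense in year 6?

Depreciable base = $773,158 − $122,500 = $650,658.
Rate = $650,658 / 19,137 cycles = $34 per cycle.
Year 1: 1,771 × $34 = $60,214. Book value $712,944.
Year 2: 3,864 × $34 = $131,376. Book value $581,568.
Year 3: 641 × $34 = $21,794. Book value $559,774.
Year 4: 3,276 × $34 = $111,384. Book value $448,390.
Year 5: 5,855 × $34 = $199,070. Book value $249,320.
Year 6: 3,730 × $34 = $126,820. Book value $122,500.

$126,820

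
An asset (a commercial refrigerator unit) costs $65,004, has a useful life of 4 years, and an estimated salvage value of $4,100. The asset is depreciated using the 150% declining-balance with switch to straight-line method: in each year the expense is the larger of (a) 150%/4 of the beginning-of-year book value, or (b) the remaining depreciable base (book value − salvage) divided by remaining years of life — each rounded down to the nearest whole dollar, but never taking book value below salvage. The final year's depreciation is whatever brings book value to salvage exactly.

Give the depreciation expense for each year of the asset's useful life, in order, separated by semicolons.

$24,376; $15,235; $10,646; $10,647

Depreciable base = $65,004 − $4,100 = $60,904.
Year 1: DB = ⌊$65,004 × 150%/4⌋ = $24,376; SL = ⌊$60,904/4⌋ = $15,226 → take DB $24,376. Book value $40,628.
Year 2: DB = ⌊$40,628 × 150%/4⌋ = $15,235; SL = ⌊$36,528/3⌋ = $12,176 → take DB $15,235. Book value $25,393.
Year 3: DB = ⌊$25,393 × 150%/4⌋ = $9,522; SL = ⌊$21,293/2⌋ = $10,646 → take SL $10,646. Book value $14,747.
Year 4 (final): $14,747 − $4,100 = $10,647. Book value $4,100.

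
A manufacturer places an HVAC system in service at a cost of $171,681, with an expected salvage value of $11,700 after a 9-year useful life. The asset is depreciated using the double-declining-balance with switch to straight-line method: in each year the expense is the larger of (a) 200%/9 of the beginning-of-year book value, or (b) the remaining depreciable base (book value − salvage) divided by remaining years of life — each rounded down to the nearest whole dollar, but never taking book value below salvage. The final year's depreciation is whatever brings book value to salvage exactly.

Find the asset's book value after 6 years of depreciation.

Depreciable base = $171,681 − $11,700 = $159,981.
Year 1: DB = ⌊$171,681 × 200%/9⌋ = $38,151; SL = ⌊$159,981/9⌋ = $17,775 → take DB $38,151. Book value $133,530.
Year 2: DB = ⌊$133,530 × 200%/9⌋ = $29,673; SL = ⌊$121,830/8⌋ = $15,228 → take DB $29,673. Book value $103,857.
Year 3: DB = ⌊$103,857 × 200%/9⌋ = $23,079; SL = ⌊$92,157/7⌋ = $13,165 → take DB $23,079. Book value $80,778.
Year 4: DB = ⌊$80,778 × 200%/9⌋ = $17,950; SL = ⌊$69,078/6⌋ = $11,513 → take DB $17,950. Book value $62,828.
Year 5: DB = ⌊$62,828 × 200%/9⌋ = $13,961; SL = ⌊$51,128/5⌋ = $10,225 → take DB $13,961. Book value $48,867.
Year 6: DB = ⌊$48,867 × 200%/9⌋ = $10,859; SL = ⌊$37,167/4⌋ = $9,291 → take DB $10,859. Book value $38,008.

$38,008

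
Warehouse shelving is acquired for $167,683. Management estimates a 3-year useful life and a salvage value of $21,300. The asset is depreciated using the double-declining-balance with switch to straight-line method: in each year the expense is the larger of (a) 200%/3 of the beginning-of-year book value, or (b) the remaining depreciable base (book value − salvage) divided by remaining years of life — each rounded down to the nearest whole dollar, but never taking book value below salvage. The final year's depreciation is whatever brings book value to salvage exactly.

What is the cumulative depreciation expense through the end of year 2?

Depreciable base = $167,683 − $21,300 = $146,383.
Year 1: DB = ⌊$167,683 × 200%/3⌋ = $111,788; SL = ⌊$146,383/3⌋ = $48,794 → take DB $111,788. Book value $55,895.
Year 2: DB = ⌊$55,895 × 200%/3⌋ = $37,263; SL = ⌊$34,595/2⌋ = $17,297 → take DB $37,263, capped at $34,595. Book value $21,300.
Accumulated through year 2 = $167,683 − $21,300 = $146,383.

$146,383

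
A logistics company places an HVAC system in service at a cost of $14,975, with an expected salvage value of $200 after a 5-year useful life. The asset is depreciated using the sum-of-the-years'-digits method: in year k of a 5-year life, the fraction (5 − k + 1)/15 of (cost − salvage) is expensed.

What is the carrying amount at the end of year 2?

Depreciable base = $14,975 − $200 = $14,775.
Sum of the years' digits = 5+4+3+2+1 = 15.
Year 1: $14,775 × 5/15 = $4,925. Book value $10,050.
Year 2: $14,775 × 4/15 = $3,940. Book value $6,110.

$6,110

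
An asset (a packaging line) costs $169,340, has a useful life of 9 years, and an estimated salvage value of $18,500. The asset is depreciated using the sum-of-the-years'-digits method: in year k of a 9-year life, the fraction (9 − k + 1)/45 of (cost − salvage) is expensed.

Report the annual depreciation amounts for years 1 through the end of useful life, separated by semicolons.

$30,168; $26,816; $23,464; $20,112; $16,760; $13,408; $10,056; $6,704; $3,352

Depreciable base = $169,340 − $18,500 = $150,840.
Sum of the years' digits = 9+8+7+6+5+4+3+2+1 = 45.
Year 1: $150,840 × 9/45 = $30,168. Book value $139,172.
Year 2: $150,840 × 8/45 = $26,816. Book value $112,356.
Year 3: $150,840 × 7/45 = $23,464. Book value $88,892.
Year 4: $150,840 × 6/45 = $20,112. Book value $68,780.
Year 5: $150,840 × 5/45 = $16,760. Book value $52,020.
Year 6: $150,840 × 4/45 = $13,408. Book value $38,612.
Year 7: $150,840 × 3/45 = $10,056. Book value $28,556.
Year 8: $150,840 × 2/45 = $6,704. Book value $21,852.
Year 9: $150,840 × 1/45 = $3,352. Book value $18,500.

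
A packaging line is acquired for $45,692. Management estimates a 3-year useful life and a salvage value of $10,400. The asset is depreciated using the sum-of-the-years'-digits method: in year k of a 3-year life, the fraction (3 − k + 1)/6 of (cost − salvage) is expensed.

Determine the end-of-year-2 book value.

$16,282

Depreciable base = $45,692 − $10,400 = $35,292.
Sum of the years' digits = 3+2+1 = 6.
Year 1: $35,292 × 3/6 = $17,646. Book value $28,046.
Year 2: $35,292 × 2/6 = $11,764. Book value $16,282.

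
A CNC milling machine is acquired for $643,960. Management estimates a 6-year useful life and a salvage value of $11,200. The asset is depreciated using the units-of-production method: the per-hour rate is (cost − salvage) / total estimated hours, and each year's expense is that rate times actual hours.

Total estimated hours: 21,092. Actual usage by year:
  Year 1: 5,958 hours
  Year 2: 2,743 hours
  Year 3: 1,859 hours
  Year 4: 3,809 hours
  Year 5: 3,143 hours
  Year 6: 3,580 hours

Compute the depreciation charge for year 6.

Depreciable base = $643,960 − $11,200 = $632,760.
Rate = $632,760 / 21,092 hours = $30 per hour.
Year 1: 5,958 × $30 = $178,740. Book value $465,220.
Year 2: 2,743 × $30 = $82,290. Book value $382,930.
Year 3: 1,859 × $30 = $55,770. Book value $327,160.
Year 4: 3,809 × $30 = $114,270. Book value $212,890.
Year 5: 3,143 × $30 = $94,290. Book value $118,600.
Year 6: 3,580 × $30 = $107,400. Book value $11,200.

$107,400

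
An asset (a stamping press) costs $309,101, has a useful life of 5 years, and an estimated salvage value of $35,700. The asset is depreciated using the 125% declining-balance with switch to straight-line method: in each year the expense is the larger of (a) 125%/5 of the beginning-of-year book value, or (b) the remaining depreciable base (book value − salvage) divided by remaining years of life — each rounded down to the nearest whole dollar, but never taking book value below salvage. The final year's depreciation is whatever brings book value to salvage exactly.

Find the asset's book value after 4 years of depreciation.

$81,757

Depreciable base = $309,101 − $35,700 = $273,401.
Year 1: DB = ⌊$309,101 × 125%/5⌋ = $77,275; SL = ⌊$273,401/5⌋ = $54,680 → take DB $77,275. Book value $231,826.
Year 2: DB = ⌊$231,826 × 125%/5⌋ = $57,956; SL = ⌊$196,126/4⌋ = $49,031 → take DB $57,956. Book value $173,870.
Year 3: DB = ⌊$173,870 × 125%/5⌋ = $43,467; SL = ⌊$138,170/3⌋ = $46,056 → take SL $46,056. Book value $127,814.
Year 4: DB = ⌊$127,814 × 125%/5⌋ = $31,953; SL = ⌊$92,114/2⌋ = $46,057 → take SL $46,057. Book value $81,757.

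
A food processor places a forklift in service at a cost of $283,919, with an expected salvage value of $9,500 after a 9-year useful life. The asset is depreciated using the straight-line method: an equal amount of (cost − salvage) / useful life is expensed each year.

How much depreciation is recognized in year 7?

Depreciable base = $283,919 − $9,500 = $274,419.
Annual expense = $274,419 / 9 = $30,491.

$30,491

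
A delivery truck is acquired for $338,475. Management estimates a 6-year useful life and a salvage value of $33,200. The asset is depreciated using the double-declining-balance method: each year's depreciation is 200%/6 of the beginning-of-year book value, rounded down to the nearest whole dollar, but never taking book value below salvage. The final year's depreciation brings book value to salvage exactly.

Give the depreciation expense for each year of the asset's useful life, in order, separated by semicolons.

$112,825; $75,216; $50,144; $33,430; $22,286; $11,374

Depreciable base = $338,475 − $33,200 = $305,275.
Year 1: ⌊$338,475 × 200%/6⌋ = $112,825. Book value $225,650.
Year 2: ⌊$225,650 × 200%/6⌋ = $75,216. Book value $150,434.
Year 3: ⌊$150,434 × 200%/6⌋ = $50,144. Book value $100,290.
Year 4: ⌊$100,290 × 200%/6⌋ = $33,430. Book value $66,860.
Year 5: ⌊$66,860 × 200%/6⌋ = $22,286. Book value $44,574.
Year 6 (final): $44,574 − $33,200 = $11,374. Book value $33,200.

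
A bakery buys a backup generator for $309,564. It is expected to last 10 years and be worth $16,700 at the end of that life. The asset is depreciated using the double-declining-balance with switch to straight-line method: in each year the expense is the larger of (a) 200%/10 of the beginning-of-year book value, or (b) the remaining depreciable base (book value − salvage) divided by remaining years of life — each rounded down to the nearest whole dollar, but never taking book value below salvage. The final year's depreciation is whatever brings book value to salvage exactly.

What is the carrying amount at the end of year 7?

Depreciable base = $309,564 − $16,700 = $292,864.
Year 1: DB = ⌊$309,564 × 200%/10⌋ = $61,912; SL = ⌊$292,864/10⌋ = $29,286 → take DB $61,912. Book value $247,652.
Year 2: DB = ⌊$247,652 × 200%/10⌋ = $49,530; SL = ⌊$230,952/9⌋ = $25,661 → take DB $49,530. Book value $198,122.
Year 3: DB = ⌊$198,122 × 200%/10⌋ = $39,624; SL = ⌊$181,422/8⌋ = $22,677 → take DB $39,624. Book value $158,498.
Year 4: DB = ⌊$158,498 × 200%/10⌋ = $31,699; SL = ⌊$141,798/7⌋ = $20,256 → take DB $31,699. Book value $126,799.
Year 5: DB = ⌊$126,799 × 200%/10⌋ = $25,359; SL = ⌊$110,099/6⌋ = $18,349 → take DB $25,359. Book value $101,440.
Year 6: DB = ⌊$101,440 × 200%/10⌋ = $20,288; SL = ⌊$84,740/5⌋ = $16,948 → take DB $20,288. Book value $81,152.
Year 7: DB = ⌊$81,152 × 200%/10⌋ = $16,230; SL = ⌊$64,452/4⌋ = $16,113 → take DB $16,230. Book value $64,922.

$64,922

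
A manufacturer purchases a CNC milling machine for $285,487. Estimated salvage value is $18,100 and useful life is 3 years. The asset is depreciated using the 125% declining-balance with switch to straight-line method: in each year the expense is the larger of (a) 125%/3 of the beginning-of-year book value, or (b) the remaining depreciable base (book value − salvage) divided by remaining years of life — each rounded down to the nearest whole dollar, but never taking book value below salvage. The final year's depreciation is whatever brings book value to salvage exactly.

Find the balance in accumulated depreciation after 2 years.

Depreciable base = $285,487 − $18,100 = $267,387.
Year 1: DB = ⌊$285,487 × 125%/3⌋ = $118,952; SL = ⌊$267,387/3⌋ = $89,129 → take DB $118,952. Book value $166,535.
Year 2: DB = ⌊$166,535 × 125%/3⌋ = $69,389; SL = ⌊$148,435/2⌋ = $74,217 → take SL $74,217. Book value $92,318.
Accumulated through year 2 = $285,487 − $92,318 = $193,169.

$193,169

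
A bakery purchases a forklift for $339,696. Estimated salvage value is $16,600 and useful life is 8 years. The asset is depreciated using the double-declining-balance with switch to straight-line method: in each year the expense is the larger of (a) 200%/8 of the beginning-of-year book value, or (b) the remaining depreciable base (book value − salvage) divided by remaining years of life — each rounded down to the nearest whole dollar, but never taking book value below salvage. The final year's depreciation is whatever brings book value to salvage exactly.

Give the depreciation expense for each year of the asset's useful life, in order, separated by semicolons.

Depreciable base = $339,696 − $16,600 = $323,096.
Year 1: DB = ⌊$339,696 × 200%/8⌋ = $84,924; SL = ⌊$323,096/8⌋ = $40,387 → take DB $84,924. Book value $254,772.
Year 2: DB = ⌊$254,772 × 200%/8⌋ = $63,693; SL = ⌊$238,172/7⌋ = $34,024 → take DB $63,693. Book value $191,079.
Year 3: DB = ⌊$191,079 × 200%/8⌋ = $47,769; SL = ⌊$174,479/6⌋ = $29,079 → take DB $47,769. Book value $143,310.
Year 4: DB = ⌊$143,310 × 200%/8⌋ = $35,827; SL = ⌊$126,710/5⌋ = $25,342 → take DB $35,827. Book value $107,483.
Year 5: DB = ⌊$107,483 × 200%/8⌋ = $26,870; SL = ⌊$90,883/4⌋ = $22,720 → take DB $26,870. Book value $80,613.
Year 6: DB = ⌊$80,613 × 200%/8⌋ = $20,153; SL = ⌊$64,013/3⌋ = $21,337 → take SL $21,337. Book value $59,276.
Year 7: DB = ⌊$59,276 × 200%/8⌋ = $14,819; SL = ⌊$42,676/2⌋ = $21,338 → take SL $21,338. Book value $37,938.
Year 8 (final): $37,938 − $16,600 = $21,338. Book value $16,600.

$84,924; $63,693; $47,769; $35,827; $26,870; $21,337; $21,338; $21,338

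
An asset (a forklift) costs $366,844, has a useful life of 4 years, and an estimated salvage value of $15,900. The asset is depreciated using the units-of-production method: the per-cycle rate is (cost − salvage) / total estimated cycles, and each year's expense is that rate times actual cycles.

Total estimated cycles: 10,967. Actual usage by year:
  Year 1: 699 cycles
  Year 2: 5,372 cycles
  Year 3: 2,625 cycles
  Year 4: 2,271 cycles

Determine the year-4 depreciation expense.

$72,672

Depreciable base = $366,844 − $15,900 = $350,944.
Rate = $350,944 / 10,967 cycles = $32 per cycle.
Year 1: 699 × $32 = $22,368. Book value $344,476.
Year 2: 5,372 × $32 = $171,904. Book value $172,572.
Year 3: 2,625 × $32 = $84,000. Book value $88,572.
Year 4: 2,271 × $32 = $72,672. Book value $15,900.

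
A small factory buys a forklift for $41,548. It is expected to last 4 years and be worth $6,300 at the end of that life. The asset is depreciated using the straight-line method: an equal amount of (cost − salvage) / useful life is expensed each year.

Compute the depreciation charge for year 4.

Depreciable base = $41,548 − $6,300 = $35,248.
Annual expense = $35,248 / 4 = $8,812.

$8,812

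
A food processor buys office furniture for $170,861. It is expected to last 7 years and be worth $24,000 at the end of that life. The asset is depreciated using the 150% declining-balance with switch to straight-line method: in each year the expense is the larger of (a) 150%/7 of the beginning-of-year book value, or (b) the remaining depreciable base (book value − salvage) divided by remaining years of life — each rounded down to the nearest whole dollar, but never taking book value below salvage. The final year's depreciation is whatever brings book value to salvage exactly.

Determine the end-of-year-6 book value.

Depreciable base = $170,861 − $24,000 = $146,861.
Year 1: DB = ⌊$170,861 × 150%/7⌋ = $36,613; SL = ⌊$146,861/7⌋ = $20,980 → take DB $36,613. Book value $134,248.
Year 2: DB = ⌊$134,248 × 150%/7⌋ = $28,767; SL = ⌊$110,248/6⌋ = $18,374 → take DB $28,767. Book value $105,481.
Year 3: DB = ⌊$105,481 × 150%/7⌋ = $22,603; SL = ⌊$81,481/5⌋ = $16,296 → take DB $22,603. Book value $82,878.
Year 4: DB = ⌊$82,878 × 150%/7⌋ = $17,759; SL = ⌊$58,878/4⌋ = $14,719 → take DB $17,759. Book value $65,119.
Year 5: DB = ⌊$65,119 × 150%/7⌋ = $13,954; SL = ⌊$41,119/3⌋ = $13,706 → take DB $13,954. Book value $51,165.
Year 6: DB = ⌊$51,165 × 150%/7⌋ = $10,963; SL = ⌊$27,165/2⌋ = $13,582 → take SL $13,582. Book value $37,583.

$37,583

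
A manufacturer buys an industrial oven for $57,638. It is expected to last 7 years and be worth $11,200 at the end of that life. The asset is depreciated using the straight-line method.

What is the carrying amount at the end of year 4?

$31,102

Depreciable base = $57,638 − $11,200 = $46,438.
Annual expense = $46,438 / 7 = $6,634.
End of year 1: book value $51,004.
End of year 2: book value $44,370.
End of year 3: book value $37,736.
End of year 4: book value $31,102.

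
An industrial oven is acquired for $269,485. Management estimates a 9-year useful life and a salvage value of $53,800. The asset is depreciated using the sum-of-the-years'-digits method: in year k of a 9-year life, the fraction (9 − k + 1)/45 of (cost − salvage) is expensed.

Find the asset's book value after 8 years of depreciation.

$58,593

Depreciable base = $269,485 − $53,800 = $215,685.
Sum of the years' digits = 9+8+7+6+5+4+3+2+1 = 45.
Year 1: $215,685 × 9/45 = $43,137. Book value $226,348.
Year 2: $215,685 × 8/45 = $38,344. Book value $188,004.
Year 3: $215,685 × 7/45 = $33,551. Book value $154,453.
Year 4: $215,685 × 6/45 = $28,758. Book value $125,695.
Year 5: $215,685 × 5/45 = $23,965. Book value $101,730.
Year 6: $215,685 × 4/45 = $19,172. Book value $82,558.
Year 7: $215,685 × 3/45 = $14,379. Book value $68,179.
Year 8: $215,685 × 2/45 = $9,586. Book value $58,593.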